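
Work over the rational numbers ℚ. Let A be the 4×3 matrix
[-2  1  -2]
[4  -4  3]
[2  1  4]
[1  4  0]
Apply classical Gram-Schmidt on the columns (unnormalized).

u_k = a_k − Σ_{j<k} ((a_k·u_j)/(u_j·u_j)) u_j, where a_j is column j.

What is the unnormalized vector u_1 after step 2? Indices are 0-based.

Step 1: u_0 = a_0 = (-2, 4, 2, 1).
Step 2: u_1 = a_1 − (-12/25)·u_0 = (1/25, -52/25, 49/25, 112/25).

u_1 = (1/25, -52/25, 49/25, 112/25)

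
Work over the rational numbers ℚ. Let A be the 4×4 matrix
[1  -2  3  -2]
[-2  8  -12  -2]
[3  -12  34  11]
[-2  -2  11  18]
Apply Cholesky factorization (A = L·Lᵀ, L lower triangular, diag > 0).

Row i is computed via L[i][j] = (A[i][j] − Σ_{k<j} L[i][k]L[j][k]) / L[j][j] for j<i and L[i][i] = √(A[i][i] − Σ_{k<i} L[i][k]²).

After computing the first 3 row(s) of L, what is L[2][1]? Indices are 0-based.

Step 1: L[0][0] = √(1) = 1.
  L[1][0] = (-2) / L[0][0] = -2.
Step 2: L[1][1] = √(4) = 2.
  L[2][0] = (3) / L[0][0] = 3.
  L[2][1] = (-6) / L[1][1] = -3.
Step 3: L[2][2] = √(16) = 4.

L[2][1] = -3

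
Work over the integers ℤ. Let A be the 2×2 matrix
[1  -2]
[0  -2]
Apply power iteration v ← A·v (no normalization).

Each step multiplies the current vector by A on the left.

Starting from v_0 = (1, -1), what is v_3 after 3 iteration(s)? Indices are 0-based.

v_0 = (1, -1).
v_1 = A·v_0 = (3, 2).
v_2 = A·v_1 = (-1, -4).
v_3 = A·v_2 = (7, 8).

v_3 = (7, 8)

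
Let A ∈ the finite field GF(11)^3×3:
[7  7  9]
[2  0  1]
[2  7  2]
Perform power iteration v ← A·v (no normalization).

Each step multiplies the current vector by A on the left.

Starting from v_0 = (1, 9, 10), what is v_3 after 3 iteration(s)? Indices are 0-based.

v_3 = (4, 2, 1)

v_0 = (1, 9, 10).
v_1 = A·v_0 = (6, 1, 8).
v_2 = A·v_1 = (0, 9, 2).
v_3 = A·v_2 = (4, 2, 1).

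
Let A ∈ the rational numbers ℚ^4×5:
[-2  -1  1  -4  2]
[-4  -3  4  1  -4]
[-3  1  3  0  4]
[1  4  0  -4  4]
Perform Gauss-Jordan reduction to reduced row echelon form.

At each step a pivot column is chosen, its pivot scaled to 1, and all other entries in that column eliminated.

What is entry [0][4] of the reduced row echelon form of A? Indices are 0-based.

[1] R0 /= -2  ⇒  (1, 1/2, -1/2, 2, -1)
     R1 -= -4·R0  ⇒  (0, -1, 2, 9, -8)
     R2 -= -3·R0  ⇒  (0, 5/2, 3/2, 6, 1)
     R3 -= 1·R0  ⇒  (0, 7/2, 1/2, -6, 5)
[2] R1 /= -1  ⇒  (0, 1, -2, -9, 8)
     R0 -= 1/2·R1  ⇒  (1, 0, 1/2, 13/2, -5)
     R2 -= 5/2·R1  ⇒  (0, 0, 13/2, 57/2, -19)
     R3 -= 7/2·R1  ⇒  (0, 0, 15/2, 51/2, -23)
[3] R2 /= 13/2  ⇒  (0, 0, 1, 57/13, -38/13)
     R0 -= 1/2·R2  ⇒  (1, 0, 0, 56/13, -46/13)
     R1 -= -2·R2  ⇒  (0, 1, 0, -3/13, 28/13)
     R3 -= 15/2·R2  ⇒  (0, 0, 0, -96/13, -14/13)
[4] R3 /= -96/13  ⇒  (0, 0, 0, 1, 7/48)
     R0 -= 56/13·R3  ⇒  (1, 0, 0, 0, -25/6)
     R1 -= -3/13·R3  ⇒  (0, 1, 0, 0, 35/16)
     R2 -= 57/13·R3  ⇒  (0, 0, 1, 0, -57/16)

M[0][4] = -25/6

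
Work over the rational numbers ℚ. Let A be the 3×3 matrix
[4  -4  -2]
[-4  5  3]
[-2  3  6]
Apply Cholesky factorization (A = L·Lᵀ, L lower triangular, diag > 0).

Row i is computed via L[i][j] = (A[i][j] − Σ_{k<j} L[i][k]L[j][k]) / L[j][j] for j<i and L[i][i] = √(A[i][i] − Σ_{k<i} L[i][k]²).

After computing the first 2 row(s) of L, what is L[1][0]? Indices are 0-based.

Step 1: L[0][0] = √(4) = 2.
  L[1][0] = (-4) / L[0][0] = -2.
Step 2: L[1][1] = √(1) = 1.

L[1][0] = -2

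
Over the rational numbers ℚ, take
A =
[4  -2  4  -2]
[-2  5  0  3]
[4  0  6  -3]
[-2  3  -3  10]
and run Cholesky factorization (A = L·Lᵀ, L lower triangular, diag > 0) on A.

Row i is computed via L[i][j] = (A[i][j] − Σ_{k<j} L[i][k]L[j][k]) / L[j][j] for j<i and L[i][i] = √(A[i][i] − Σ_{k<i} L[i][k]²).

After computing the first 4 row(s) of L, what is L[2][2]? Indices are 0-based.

L[2][2] = 1

Step 1: L[0][0] = √(4) = 2.
  L[1][0] = (-2) / L[0][0] = -1.
Step 2: L[1][1] = √(4) = 2.
  L[2][0] = (4) / L[0][0] = 2.
  L[2][1] = (2) / L[1][1] = 1.
Step 3: L[2][2] = √(1) = 1.
  L[3][0] = (-2) / L[0][0] = -1.
  L[3][1] = (2) / L[1][1] = 1.
  L[3][2] = (-2) / L[2][2] = -2.
Step 4: L[3][3] = √(4) = 2.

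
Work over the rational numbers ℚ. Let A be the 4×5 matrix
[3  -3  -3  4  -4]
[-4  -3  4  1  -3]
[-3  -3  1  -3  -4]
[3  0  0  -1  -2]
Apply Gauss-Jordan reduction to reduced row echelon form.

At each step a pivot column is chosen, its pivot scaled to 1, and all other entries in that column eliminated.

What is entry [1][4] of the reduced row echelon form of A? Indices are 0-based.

step 1: normalize row 0 (÷3) = (1, -1, -1, 4/3, -4/3)
  row 1: subtract -4×row0 = (0, -7, 0, 19/3, -25/3)
  row 2: subtract -3×row0 = (0, -6, -2, 1, -8)
  row 3: subtract 3×row0 = (0, 3, 3, -5, 2)
step 2: normalize row 1 (÷-7) = (0, 1, 0, -19/21, 25/21)
  row 0: subtract -1×row1 = (1, 0, -1, 3/7, -1/7)
  row 2: subtract -6×row1 = (0, 0, -2, -31/7, -6/7)
  row 3: subtract 3×row1 = (0, 0, 3, -16/7, -11/7)
step 3: normalize row 2 (÷-2) = (0, 0, 1, 31/14, 3/7)
  row 0: subtract -1×row2 = (1, 0, 0, 37/14, 2/7)
  row 3: subtract 3×row2 = (0, 0, 0, -125/14, -20/7)
step 4: normalize row 3 (÷-125/14) = (0, 0, 0, 1, 8/25)
  row 0: subtract 37/14×row3 = (1, 0, 0, 0, -14/25)
  row 1: subtract -19/21×row3 = (0, 1, 0, 0, 37/25)
  row 2: subtract 31/14×row3 = (0, 0, 1, 0, -7/25)

M[1][4] = 37/25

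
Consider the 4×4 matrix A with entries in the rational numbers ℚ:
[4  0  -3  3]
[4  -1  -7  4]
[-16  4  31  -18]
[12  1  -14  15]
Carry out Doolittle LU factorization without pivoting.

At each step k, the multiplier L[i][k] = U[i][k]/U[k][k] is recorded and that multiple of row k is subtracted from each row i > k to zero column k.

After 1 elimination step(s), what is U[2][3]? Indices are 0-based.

U[2][3] = -6

Step 1: pivot at (0,0) is 4.
  row1 ← row1 − (1)·row0  ⇒  L[1][0]=1, U row1=(0, -1, -4, 1)
  row2 ← row2 − (-4)·row0  ⇒  L[2][0]=-4, U row2=(0, 4, 19, -6)
  row3 ← row3 − (3)·row0  ⇒  L[3][0]=3, U row3=(0, 1, -5, 6)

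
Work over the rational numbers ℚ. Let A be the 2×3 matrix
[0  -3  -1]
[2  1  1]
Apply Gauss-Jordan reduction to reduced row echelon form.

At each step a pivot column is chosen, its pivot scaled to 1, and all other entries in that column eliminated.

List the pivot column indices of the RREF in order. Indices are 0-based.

pivot columns: 0, 1

step 1: exchange rows 0,1
step 1: normalize row 0 (÷2) = (1, 1/2, 1/2)
step 2: normalize row 1 (÷-3) = (0, 1, 1/3)
  row 0: subtract 1/2×row1 = (1, 0, 1/3)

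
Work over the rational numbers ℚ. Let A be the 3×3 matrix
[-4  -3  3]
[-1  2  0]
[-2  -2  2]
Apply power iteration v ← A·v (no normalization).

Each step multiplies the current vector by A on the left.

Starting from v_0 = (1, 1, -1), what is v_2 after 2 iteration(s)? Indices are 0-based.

v_2 = (19, 12, 6)

v_0 = (1, 1, -1).
v_1 = A·v_0 = (-10, 1, -6).
v_2 = A·v_1 = (19, 12, 6).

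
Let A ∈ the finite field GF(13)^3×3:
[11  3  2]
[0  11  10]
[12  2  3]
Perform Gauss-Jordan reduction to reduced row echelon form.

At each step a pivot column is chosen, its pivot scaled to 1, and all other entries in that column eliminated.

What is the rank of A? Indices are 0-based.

pivot(0,0)=11: scale R0 → (1, 5, 12)
  clear (2,0): R2 −= (12)R0 → (0, 7, 2)
pivot(1,1)=11: scale R1 → (0, 1, 8)
  clear (0,1): R0 −= (5)R1 → (1, 0, 11)
  clear (2,1): R2 −= (7)R1 → (0, 0, 11)
pivot(2,2)=11: scale R2 → (0, 0, 1)
  clear (0,2): R0 −= (11)R2 → (1, 0, 0)
  clear (1,2): R1 −= (8)R2 → (0, 1, 0)

rank = 3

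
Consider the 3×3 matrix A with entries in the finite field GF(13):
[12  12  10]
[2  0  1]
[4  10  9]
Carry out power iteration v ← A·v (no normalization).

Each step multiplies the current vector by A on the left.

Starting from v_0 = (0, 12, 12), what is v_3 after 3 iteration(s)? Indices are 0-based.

v_3 = (10, 8, 12)

v_0 = (0, 12, 12).
v_1 = A·v_0 = (4, 12, 7).
v_2 = A·v_1 = (2, 2, 4).
v_3 = A·v_2 = (10, 8, 12).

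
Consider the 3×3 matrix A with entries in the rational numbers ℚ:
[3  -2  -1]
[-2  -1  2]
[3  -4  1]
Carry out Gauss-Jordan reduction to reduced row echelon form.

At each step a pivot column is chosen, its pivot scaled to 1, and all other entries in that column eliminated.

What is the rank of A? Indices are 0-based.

pivot(0,0)=3: scale R0 → (1, -2/3, -1/3)
  clear (1,0): R1 −= (-2)R0 → (0, -7/3, 4/3)
  clear (2,0): R2 −= (3)R0 → (0, -2, 2)
pivot(1,1)=-7/3: scale R1 → (0, 1, -4/7)
  clear (0,1): R0 −= (-2/3)R1 → (1, 0, -5/7)
  clear (2,1): R2 −= (-2)R1 → (0, 0, 6/7)
pivot(2,2)=6/7: scale R2 → (0, 0, 1)
  clear (0,2): R0 −= (-5/7)R2 → (1, 0, 0)
  clear (1,2): R1 −= (-4/7)R2 → (0, 1, 0)

rank = 3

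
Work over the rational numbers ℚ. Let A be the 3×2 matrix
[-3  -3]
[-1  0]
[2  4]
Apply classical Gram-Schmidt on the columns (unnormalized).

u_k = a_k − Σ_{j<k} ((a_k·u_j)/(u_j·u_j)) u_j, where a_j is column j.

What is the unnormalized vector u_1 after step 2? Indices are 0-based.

Step 1: u_0 = a_0 = (-3, -1, 2).
Step 2: u_1 = a_1 − (17/14)·u_0 = (9/14, 17/14, 11/7).

u_1 = (9/14, 17/14, 11/7)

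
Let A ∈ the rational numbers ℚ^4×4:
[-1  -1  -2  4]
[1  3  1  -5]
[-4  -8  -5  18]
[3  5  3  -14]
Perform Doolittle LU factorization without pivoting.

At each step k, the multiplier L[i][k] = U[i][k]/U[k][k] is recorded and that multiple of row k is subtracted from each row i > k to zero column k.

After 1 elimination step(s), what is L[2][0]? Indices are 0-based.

L[2][0] = 4

[col 0] pivot -1
  R1 -= -1*R0 → (0, 2, -1, -1)  (L[1][0] := -1)
  R2 -= 4*R0 → (0, -4, 3, 2)  (L[2][0] := 4)
  R3 -= -3*R0 → (0, 2, -3, -2)  (L[3][0] := -3)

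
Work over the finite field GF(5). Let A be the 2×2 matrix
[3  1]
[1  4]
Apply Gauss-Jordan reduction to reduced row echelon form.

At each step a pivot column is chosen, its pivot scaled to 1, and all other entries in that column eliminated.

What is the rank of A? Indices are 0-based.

step 1: normalize row 0 (÷3) = (1, 2)
  row 1: subtract 1×row0 = (0, 2)
step 2: normalize row 1 (÷2) = (0, 1)
  row 0: subtract 2×row1 = (1, 0)

rank = 2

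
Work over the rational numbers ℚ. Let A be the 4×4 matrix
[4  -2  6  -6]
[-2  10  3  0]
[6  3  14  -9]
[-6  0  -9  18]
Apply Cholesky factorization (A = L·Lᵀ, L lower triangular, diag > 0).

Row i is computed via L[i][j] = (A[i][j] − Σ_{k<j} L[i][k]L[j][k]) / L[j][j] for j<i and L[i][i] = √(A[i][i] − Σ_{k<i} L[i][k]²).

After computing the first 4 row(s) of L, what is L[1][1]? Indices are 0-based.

Step 1: L[0][0] = √(4) = 2.
  L[1][0] = (-2) / L[0][0] = -1.
Step 2: L[1][1] = √(9) = 3.
  L[2][0] = (6) / L[0][0] = 3.
  L[2][1] = (6) / L[1][1] = 2.
Step 3: L[2][2] = √(1) = 1.
  L[3][0] = (-6) / L[0][0] = -3.
  L[3][1] = (-3) / L[1][1] = -1.
  L[3][2] = (2) / L[2][2] = 2.
Step 4: L[3][3] = √(4) = 2.

L[1][1] = 3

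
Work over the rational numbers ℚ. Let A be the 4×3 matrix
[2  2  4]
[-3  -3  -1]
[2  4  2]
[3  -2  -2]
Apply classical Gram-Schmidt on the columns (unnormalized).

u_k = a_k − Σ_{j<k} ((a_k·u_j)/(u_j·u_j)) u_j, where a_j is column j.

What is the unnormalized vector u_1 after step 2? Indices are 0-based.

Step 1: u_0 = a_0 = (2, -3, 2, 3).
Step 2: u_1 = a_1 − (15/26)·u_0 = (11/13, -33/26, 37/13, -97/26).

u_1 = (11/13, -33/26, 37/13, -97/26)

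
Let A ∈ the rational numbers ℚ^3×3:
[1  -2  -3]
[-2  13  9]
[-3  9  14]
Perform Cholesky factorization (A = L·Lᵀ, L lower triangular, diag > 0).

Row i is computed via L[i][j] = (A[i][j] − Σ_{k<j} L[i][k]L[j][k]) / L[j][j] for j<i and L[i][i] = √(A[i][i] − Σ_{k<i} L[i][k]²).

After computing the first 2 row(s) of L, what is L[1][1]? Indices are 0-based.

L[1][1] = 3

Step 1: L[0][0] = √(1) = 1.
  L[1][0] = (-2) / L[0][0] = -2.
Step 2: L[1][1] = √(9) = 3.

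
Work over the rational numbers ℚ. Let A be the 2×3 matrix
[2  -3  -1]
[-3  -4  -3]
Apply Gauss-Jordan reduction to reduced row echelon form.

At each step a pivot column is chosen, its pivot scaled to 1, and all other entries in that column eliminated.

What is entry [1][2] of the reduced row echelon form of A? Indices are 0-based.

M[1][2] = 9/17

pivot(0,0)=2: scale R0 → (1, -3/2, -1/2)
  clear (1,0): R1 −= (-3)R0 → (0, -17/2, -9/2)
pivot(1,1)=-17/2: scale R1 → (0, 1, 9/17)
  clear (0,1): R0 −= (-3/2)R1 → (1, 0, 5/17)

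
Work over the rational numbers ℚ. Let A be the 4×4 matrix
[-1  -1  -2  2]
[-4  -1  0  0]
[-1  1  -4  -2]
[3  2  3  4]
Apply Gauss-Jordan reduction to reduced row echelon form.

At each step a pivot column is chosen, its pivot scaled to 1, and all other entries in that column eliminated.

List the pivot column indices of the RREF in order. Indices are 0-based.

pivot columns: 0, 1, 2, 3

pivot(0,0)=-1: scale R0 → (1, 1, 2, -2)
  clear (1,0): R1 −= (-4)R0 → (0, 3, 8, -8)
  clear (2,0): R2 −= (-1)R0 → (0, 2, -2, -4)
  clear (3,0): R3 −= (3)R0 → (0, -1, -3, 10)
pivot(1,1)=3: scale R1 → (0, 1, 8/3, -8/3)
  clear (0,1): R0 −= (1)R1 → (1, 0, -2/3, 2/3)
  clear (2,1): R2 −= (2)R1 → (0, 0, -22/3, 4/3)
  clear (3,1): R3 −= (-1)R1 → (0, 0, -1/3, 22/3)
pivot(2,2)=-22/3: scale R2 → (0, 0, 1, -2/11)
  clear (0,2): R0 −= (-2/3)R2 → (1, 0, 0, 6/11)
  clear (1,2): R1 −= (8/3)R2 → (0, 1, 0, -24/11)
  clear (3,2): R3 −= (-1/3)R2 → (0, 0, 0, 80/11)
pivot(3,3)=80/11: scale R3 → (0, 0, 0, 1)
  clear (0,3): R0 −= (6/11)R3 → (1, 0, 0, 0)
  clear (1,3): R1 −= (-24/11)R3 → (0, 1, 0, 0)
  clear (2,3): R2 −= (-2/11)R3 → (0, 0, 1, 0)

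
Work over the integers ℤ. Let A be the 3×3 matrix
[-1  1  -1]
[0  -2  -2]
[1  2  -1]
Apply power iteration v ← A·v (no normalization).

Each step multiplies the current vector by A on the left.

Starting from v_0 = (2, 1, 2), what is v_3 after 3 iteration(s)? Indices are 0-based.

v_0 = (2, 1, 2).
v_1 = A·v_0 = (-3, -6, 2).
v_2 = A·v_1 = (-5, 8, -17).
v_3 = A·v_2 = (30, 18, 28).

v_3 = (30, 18, 28)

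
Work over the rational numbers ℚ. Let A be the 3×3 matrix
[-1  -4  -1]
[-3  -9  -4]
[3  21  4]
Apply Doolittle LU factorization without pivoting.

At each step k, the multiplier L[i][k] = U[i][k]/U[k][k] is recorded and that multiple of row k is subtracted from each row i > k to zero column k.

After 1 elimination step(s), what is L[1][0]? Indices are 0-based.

L[1][0] = 3

k=0: U[0][0]=-1
  eliminate (1,0): mult=3, new row 1: (0, 3, -1); set L[1][0]=3
  eliminate (2,0): mult=-3, new row 2: (0, 9, 1); set L[2][0]=-3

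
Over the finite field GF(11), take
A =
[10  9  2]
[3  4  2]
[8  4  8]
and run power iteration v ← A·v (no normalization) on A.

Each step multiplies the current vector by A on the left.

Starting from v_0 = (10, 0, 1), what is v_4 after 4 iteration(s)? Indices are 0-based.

v_4 = (1, 5, 4)

v_0 = (10, 0, 1).
v_1 = A·v_0 = (3, 10, 0).
v_2 = A·v_1 = (10, 5, 9).
v_3 = A·v_2 = (9, 2, 7).
v_4 = A·v_3 = (1, 5, 4).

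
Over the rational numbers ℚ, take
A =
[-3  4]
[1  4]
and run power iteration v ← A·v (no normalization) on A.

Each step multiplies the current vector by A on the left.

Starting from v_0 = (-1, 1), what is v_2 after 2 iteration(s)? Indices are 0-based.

v_0 = (-1, 1).
v_1 = A·v_0 = (7, 3).
v_2 = A·v_1 = (-9, 19).

v_2 = (-9, 19)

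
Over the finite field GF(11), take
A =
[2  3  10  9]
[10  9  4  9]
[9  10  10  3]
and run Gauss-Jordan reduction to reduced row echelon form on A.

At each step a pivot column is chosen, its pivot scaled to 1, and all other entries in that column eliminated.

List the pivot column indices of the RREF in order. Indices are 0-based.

[1] R0 /= 2  ⇒  (1, 7, 5, 10)
     R1 -= 10·R0  ⇒  (0, 5, 9, 8)
     R2 -= 9·R0  ⇒  (0, 2, 9, 1)
[2] R1 /= 5  ⇒  (0, 1, 4, 6)
     R0 -= 7·R1  ⇒  (1, 0, 10, 1)
     R2 -= 2·R1  ⇒  (0, 0, 1, 0)
[3] R2 /= 1  ⇒  (0, 0, 1, 0)
     R0 -= 10·R2  ⇒  (1, 0, 0, 1)
     R1 -= 4·R2  ⇒  (0, 1, 0, 6)

pivot columns: 0, 1, 2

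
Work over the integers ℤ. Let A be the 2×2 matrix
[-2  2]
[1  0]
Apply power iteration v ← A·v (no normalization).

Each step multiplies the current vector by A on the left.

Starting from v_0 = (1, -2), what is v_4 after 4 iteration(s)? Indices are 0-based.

v_0 = (1, -2).
v_1 = A·v_0 = (-6, 1).
v_2 = A·v_1 = (14, -6).
v_3 = A·v_2 = (-40, 14).
v_4 = A·v_3 = (108, -40).

v_4 = (108, -40)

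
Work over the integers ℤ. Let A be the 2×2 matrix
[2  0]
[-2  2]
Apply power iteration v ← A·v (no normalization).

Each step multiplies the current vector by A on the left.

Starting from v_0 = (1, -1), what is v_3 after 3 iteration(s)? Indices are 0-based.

v_0 = (1, -1).
v_1 = A·v_0 = (2, -4).
v_2 = A·v_1 = (4, -12).
v_3 = A·v_2 = (8, -32).

v_3 = (8, -32)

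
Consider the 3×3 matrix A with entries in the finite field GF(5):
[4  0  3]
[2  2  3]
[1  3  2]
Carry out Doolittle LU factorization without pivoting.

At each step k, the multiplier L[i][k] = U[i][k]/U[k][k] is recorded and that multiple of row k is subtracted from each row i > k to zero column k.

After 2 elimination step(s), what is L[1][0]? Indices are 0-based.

Step 1: pivot at (0,0) is 4.
  row1 ← row1 − (3)·row0  ⇒  L[1][0]=3, U row1=(0, 2, 4)
  row2 ← row2 − (4)·row0  ⇒  L[2][0]=4, U row2=(0, 3, 0)
Step 2: pivot at (1,1) is 2.
  row2 ← row2 − (4)·row1  ⇒  L[2][1]=4, U row2=(0, 0, 4)

L[1][0] = 3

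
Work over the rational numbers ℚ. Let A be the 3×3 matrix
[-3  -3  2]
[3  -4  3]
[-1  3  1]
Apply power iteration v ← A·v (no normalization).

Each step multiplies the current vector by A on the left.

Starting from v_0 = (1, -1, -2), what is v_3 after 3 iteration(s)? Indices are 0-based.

v_3 = (113, 130, -98)

v_0 = (1, -1, -2).
v_1 = A·v_0 = (-4, 1, -6).
v_2 = A·v_1 = (-3, -34, 1).
v_3 = A·v_2 = (113, 130, -98).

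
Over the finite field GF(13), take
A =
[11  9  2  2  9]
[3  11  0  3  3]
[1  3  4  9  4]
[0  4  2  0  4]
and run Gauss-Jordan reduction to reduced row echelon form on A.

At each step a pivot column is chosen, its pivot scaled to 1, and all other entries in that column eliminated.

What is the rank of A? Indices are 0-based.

rank = 4

step 1: normalize row 0 (÷11) = (1, 2, 12, 12, 2)
  row 1: subtract 3×row0 = (0, 5, 3, 6, 10)
  row 2: subtract 1×row0 = (0, 1, 5, 10, 2)
step 2: normalize row 1 (÷5) = (0, 1, 11, 9, 2)
  row 0: subtract 2×row1 = (1, 0, 3, 7, 11)
  row 2: subtract 1×row1 = (0, 0, 7, 1, 0)
  row 3: subtract 4×row1 = (0, 0, 10, 3, 9)
step 3: normalize row 2 (÷7) = (0, 0, 1, 2, 0)
  row 0: subtract 3×row2 = (1, 0, 0, 1, 11)
  row 1: subtract 11×row2 = (0, 1, 0, 0, 2)
  row 3: subtract 10×row2 = (0, 0, 0, 9, 9)
step 4: normalize row 3 (÷9) = (0, 0, 0, 1, 1)
  row 0: subtract 1×row3 = (1, 0, 0, 0, 10)
  row 2: subtract 2×row3 = (0, 0, 1, 0, 11)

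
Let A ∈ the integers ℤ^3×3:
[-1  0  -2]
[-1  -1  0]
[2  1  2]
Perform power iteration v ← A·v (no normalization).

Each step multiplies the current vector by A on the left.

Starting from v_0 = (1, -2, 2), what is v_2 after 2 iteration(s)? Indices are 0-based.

v_2 = (-3, 4, -1)

v_0 = (1, -2, 2).
v_1 = A·v_0 = (-5, 1, 4).
v_2 = A·v_1 = (-3, 4, -1).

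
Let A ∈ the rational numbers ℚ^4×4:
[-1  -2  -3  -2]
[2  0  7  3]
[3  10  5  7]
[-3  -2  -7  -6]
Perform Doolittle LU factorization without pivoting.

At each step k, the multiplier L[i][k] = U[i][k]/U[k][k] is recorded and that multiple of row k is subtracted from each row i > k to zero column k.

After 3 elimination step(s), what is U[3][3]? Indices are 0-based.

[col 0] pivot -1
  R1 -= -2*R0 → (0, -4, 1, -1)  (L[1][0] := -2)
  R2 -= -3*R0 → (0, 4, -4, 1)  (L[2][0] := -3)
  R3 -= 3*R0 → (0, 4, 2, 0)  (L[3][0] := 3)
[col 1] pivot -4
  R2 -= -1*R1 → (0, 0, -3, 0)  (L[2][1] := -1)
  R3 -= -1*R1 → (0, 0, 3, -1)  (L[3][1] := -1)
[col 2] pivot -3
  R3 -= -1*R2 → (0, 0, 0, -1)  (L[3][2] := -1)

U[3][3] = -1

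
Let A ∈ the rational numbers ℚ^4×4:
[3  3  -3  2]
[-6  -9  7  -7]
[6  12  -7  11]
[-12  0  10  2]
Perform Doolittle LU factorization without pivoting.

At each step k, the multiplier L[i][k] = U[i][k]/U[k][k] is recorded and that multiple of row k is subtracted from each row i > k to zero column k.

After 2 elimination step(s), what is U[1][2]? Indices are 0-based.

[col 0] pivot 3
  R1 -= -2*R0 → (0, -3, 1, -3)  (L[1][0] := -2)
  R2 -= 2*R0 → (0, 6, -1, 7)  (L[2][0] := 2)
  R3 -= -4*R0 → (0, 12, -2, 10)  (L[3][0] := -4)
[col 1] pivot -3
  R2 -= -2*R1 → (0, 0, 1, 1)  (L[2][1] := -2)
  R3 -= -4*R1 → (0, 0, 2, -2)  (L[3][1] := -4)

U[1][2] = 1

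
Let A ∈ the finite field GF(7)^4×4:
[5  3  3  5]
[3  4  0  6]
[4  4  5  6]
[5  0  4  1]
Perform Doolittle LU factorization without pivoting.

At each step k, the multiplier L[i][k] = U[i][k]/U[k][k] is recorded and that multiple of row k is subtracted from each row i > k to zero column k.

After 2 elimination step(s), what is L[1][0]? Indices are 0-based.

[col 0] pivot 5
  R1 -= 2*R0 → (0, 5, 1, 3)  (L[1][0] := 2)
  R2 -= 5*R0 → (0, 3, 4, 2)  (L[2][0] := 5)
  R3 -= 1*R0 → (0, 4, 1, 3)  (L[3][0] := 1)
[col 1] pivot 5
  R2 -= 2*R1 → (0, 0, 2, 3)  (L[2][1] := 2)
  R3 -= 5*R1 → (0, 0, 3, 2)  (L[3][1] := 5)

L[1][0] = 2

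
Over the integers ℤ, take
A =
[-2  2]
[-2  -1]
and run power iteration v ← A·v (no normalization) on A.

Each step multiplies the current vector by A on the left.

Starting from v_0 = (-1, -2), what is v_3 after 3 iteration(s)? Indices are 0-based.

v_0 = (-1, -2).
v_1 = A·v_0 = (-2, 4).
v_2 = A·v_1 = (12, 0).
v_3 = A·v_2 = (-24, -24).

v_3 = (-24, -24)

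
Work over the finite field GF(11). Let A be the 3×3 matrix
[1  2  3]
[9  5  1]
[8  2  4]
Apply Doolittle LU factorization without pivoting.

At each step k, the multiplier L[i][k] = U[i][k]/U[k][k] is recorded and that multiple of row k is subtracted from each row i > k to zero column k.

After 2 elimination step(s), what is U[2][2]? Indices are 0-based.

U[2][2] = 8

[col 0] pivot 1
  R1 -= 9*R0 → (0, 9, 7)  (L[1][0] := 9)
  R2 -= 8*R0 → (0, 8, 2)  (L[2][0] := 8)
[col 1] pivot 9
  R2 -= 7*R1 → (0, 0, 8)  (L[2][1] := 7)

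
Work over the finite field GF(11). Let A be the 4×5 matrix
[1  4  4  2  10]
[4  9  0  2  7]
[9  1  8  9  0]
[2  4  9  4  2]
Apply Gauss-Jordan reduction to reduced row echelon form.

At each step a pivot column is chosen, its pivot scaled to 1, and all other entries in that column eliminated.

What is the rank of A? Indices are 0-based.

step 1: normalize row 0 (÷1) = (1, 4, 4, 2, 10)
  row 1: subtract 4×row0 = (0, 4, 6, 5, 0)
  row 2: subtract 9×row0 = (0, 9, 5, 2, 9)
  row 3: subtract 2×row0 = (0, 7, 1, 0, 4)
step 2: normalize row 1 (÷4) = (0, 1, 7, 4, 0)
  row 0: subtract 4×row1 = (1, 0, 9, 8, 10)
  row 2: subtract 9×row1 = (0, 0, 8, 10, 9)
  row 3: subtract 7×row1 = (0, 0, 7, 5, 4)
step 3: normalize row 2 (÷8) = (0, 0, 1, 4, 8)
  row 0: subtract 9×row2 = (1, 0, 0, 5, 4)
  row 1: subtract 7×row2 = (0, 1, 0, 9, 10)
  row 3: subtract 7×row2 = (0, 0, 0, 10, 3)
step 4: normalize row 3 (÷10) = (0, 0, 0, 1, 8)
  row 0: subtract 5×row3 = (1, 0, 0, 0, 8)
  row 1: subtract 9×row3 = (0, 1, 0, 0, 4)
  row 2: subtract 4×row3 = (0, 0, 1, 0, 9)

rank = 4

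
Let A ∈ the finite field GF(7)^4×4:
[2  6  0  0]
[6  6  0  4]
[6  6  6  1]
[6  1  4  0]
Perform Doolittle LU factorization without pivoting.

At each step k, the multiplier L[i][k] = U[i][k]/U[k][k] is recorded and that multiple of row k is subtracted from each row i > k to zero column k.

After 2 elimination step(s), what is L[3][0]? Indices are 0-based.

L[3][0] = 3

[col 0] pivot 2
  R1 -= 3*R0 → (0, 2, 0, 4)  (L[1][0] := 3)
  R2 -= 3*R0 → (0, 2, 6, 1)  (L[2][0] := 3)
  R3 -= 3*R0 → (0, 4, 4, 0)  (L[3][0] := 3)
[col 1] pivot 2
  R2 -= 1*R1 → (0, 0, 6, 4)  (L[2][1] := 1)
  R3 -= 2*R1 → (0, 0, 4, 6)  (L[3][1] := 2)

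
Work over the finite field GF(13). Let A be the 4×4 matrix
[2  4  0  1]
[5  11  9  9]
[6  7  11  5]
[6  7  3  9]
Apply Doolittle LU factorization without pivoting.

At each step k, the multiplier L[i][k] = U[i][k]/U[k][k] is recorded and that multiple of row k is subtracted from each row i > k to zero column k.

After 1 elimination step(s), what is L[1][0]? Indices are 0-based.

L[1][0] = 9

[col 0] pivot 2
  R1 -= 9*R0 → (0, 1, 9, 0)  (L[1][0] := 9)
  R2 -= 3*R0 → (0, 8, 11, 2)  (L[2][0] := 3)
  R3 -= 3*R0 → (0, 8, 3, 6)  (L[3][0] := 3)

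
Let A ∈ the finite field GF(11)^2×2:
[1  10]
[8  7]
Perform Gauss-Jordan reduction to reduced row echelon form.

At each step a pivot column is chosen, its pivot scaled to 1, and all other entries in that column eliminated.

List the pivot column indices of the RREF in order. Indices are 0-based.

pivot columns: 0, 1

[1] R0 /= 1  ⇒  (1, 10)
     R1 -= 8·R0  ⇒  (0, 4)
[2] R1 /= 4  ⇒  (0, 1)
     R0 -= 10·R1  ⇒  (1, 0)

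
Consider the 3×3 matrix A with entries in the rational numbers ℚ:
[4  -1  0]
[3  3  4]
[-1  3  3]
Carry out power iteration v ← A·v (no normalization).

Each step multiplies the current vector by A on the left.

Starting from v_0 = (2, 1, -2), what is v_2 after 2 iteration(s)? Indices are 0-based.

v_0 = (2, 1, -2).
v_1 = A·v_0 = (7, 1, -5).
v_2 = A·v_1 = (27, 4, -19).

v_2 = (27, 4, -19)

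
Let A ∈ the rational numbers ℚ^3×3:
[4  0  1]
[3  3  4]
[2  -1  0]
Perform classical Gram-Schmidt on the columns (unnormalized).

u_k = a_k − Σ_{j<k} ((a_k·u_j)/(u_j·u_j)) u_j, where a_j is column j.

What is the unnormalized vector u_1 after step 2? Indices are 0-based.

Step 1: u_0 = a_0 = (4, 3, 2).
Step 2: u_1 = a_1 − (7/29)·u_0 = (-28/29, 66/29, -43/29).

u_1 = (-28/29, 66/29, -43/29)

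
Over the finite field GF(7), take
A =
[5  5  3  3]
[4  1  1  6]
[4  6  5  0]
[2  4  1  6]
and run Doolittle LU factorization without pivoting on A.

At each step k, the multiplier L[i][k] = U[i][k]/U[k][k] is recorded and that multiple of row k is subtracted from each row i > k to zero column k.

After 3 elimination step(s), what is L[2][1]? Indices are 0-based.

Step 1: pivot at (0,0) is 5.
  row1 ← row1 − (5)·row0  ⇒  L[1][0]=5, U row1=(0, 4, 0, 5)
  row2 ← row2 − (5)·row0  ⇒  L[2][0]=5, U row2=(0, 2, 4, 6)
  row3 ← row3 − (6)·row0  ⇒  L[3][0]=6, U row3=(0, 2, 4, 2)
Step 2: pivot at (1,1) is 4.
  row2 ← row2 − (4)·row1  ⇒  L[2][1]=4, U row2=(0, 0, 4, 0)
  row3 ← row3 − (4)·row1  ⇒  L[3][1]=4, U row3=(0, 0, 4, 3)
Step 3: pivot at (2,2) is 4.
  row3 ← row3 − (1)·row2  ⇒  L[3][2]=1, U row3=(0, 0, 0, 3)

L[2][1] = 4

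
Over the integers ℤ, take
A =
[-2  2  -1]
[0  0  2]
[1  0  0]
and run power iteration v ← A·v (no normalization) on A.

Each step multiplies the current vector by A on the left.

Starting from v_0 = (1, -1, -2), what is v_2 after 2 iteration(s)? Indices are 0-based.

v_0 = (1, -1, -2).
v_1 = A·v_0 = (-2, -4, 1).
v_2 = A·v_1 = (-5, 2, -2).

v_2 = (-5, 2, -2)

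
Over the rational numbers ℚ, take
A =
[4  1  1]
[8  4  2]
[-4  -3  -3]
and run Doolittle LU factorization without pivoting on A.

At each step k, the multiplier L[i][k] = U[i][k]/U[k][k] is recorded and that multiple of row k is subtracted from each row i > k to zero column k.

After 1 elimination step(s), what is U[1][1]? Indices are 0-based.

k=0: U[0][0]=4
  eliminate (1,0): mult=2, new row 1: (0, 2, 0); set L[1][0]=2
  eliminate (2,0): mult=-1, new row 2: (0, -2, -2); set L[2][0]=-1

U[1][1] = 2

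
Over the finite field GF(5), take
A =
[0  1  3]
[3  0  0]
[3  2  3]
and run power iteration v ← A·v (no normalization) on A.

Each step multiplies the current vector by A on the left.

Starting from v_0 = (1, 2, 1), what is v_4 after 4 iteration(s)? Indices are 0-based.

v_4 = (0, 4, 3)

v_0 = (1, 2, 1).
v_1 = A·v_0 = (0, 3, 0).
v_2 = A·v_1 = (3, 0, 1).
v_3 = A·v_2 = (3, 4, 2).
v_4 = A·v_3 = (0, 4, 3).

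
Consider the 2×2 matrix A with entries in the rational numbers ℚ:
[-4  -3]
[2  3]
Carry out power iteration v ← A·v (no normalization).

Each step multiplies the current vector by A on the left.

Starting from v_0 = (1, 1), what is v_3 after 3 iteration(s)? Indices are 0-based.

v_0 = (1, 1).
v_1 = A·v_0 = (-7, 5).
v_2 = A·v_1 = (13, 1).
v_3 = A·v_2 = (-55, 29).

v_3 = (-55, 29)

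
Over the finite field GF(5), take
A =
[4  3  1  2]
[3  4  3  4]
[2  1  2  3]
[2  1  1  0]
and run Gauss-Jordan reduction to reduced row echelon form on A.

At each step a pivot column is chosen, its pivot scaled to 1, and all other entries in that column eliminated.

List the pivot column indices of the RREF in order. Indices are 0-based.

pivot(0,0)=4: scale R0 → (1, 2, 4, 3)
  clear (1,0): R1 −= (3)R0 → (0, 3, 1, 0)
  clear (2,0): R2 −= (2)R0 → (0, 2, 4, 2)
  clear (3,0): R3 −= (2)R0 → (0, 2, 3, 4)
pivot(1,1)=3: scale R1 → (0, 1, 2, 0)
  clear (0,1): R0 −= (2)R1 → (1, 0, 0, 3)
  clear (2,1): R2 −= (2)R1 → (0, 0, 0, 2)
  clear (3,1): R3 −= (2)R1 → (0, 0, 4, 4)
pivot(2,2): swap R2↔R3
pivot(2,2)=4: scale R2 → (0, 0, 1, 1)
  clear (1,2): R1 −= (2)R2 → (0, 1, 0, 3)
pivot(3,3)=2: scale R3 → (0, 0, 0, 1)
  clear (0,3): R0 −= (3)R3 → (1, 0, 0, 0)
  clear (1,3): R1 −= (3)R3 → (0, 1, 0, 0)
  clear (2,3): R2 −= (1)R3 → (0, 0, 1, 0)

pivot columns: 0, 1, 2, 3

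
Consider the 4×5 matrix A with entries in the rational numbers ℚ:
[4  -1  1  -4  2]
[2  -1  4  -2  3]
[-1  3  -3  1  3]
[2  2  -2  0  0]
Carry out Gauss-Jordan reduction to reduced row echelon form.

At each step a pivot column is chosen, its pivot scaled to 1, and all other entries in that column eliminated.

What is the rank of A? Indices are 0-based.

rank = 4

pivot(0,0)=4: scale R0 → (1, -1/4, 1/4, -1, 1/2)
  clear (1,0): R1 −= (2)R0 → (0, -1/2, 7/2, 0, 2)
  clear (2,0): R2 −= (-1)R0 → (0, 11/4, -11/4, 0, 7/2)
  clear (3,0): R3 −= (2)R0 → (0, 5/2, -5/2, 2, -1)
pivot(1,1)=-1/2: scale R1 → (0, 1, -7, 0, -4)
  clear (0,1): R0 −= (-1/4)R1 → (1, 0, -3/2, -1, -1/2)
  clear (2,1): R2 −= (11/4)R1 → (0, 0, 33/2, 0, 29/2)
  clear (3,1): R3 −= (5/2)R1 → (0, 0, 15, 2, 9)
pivot(2,2)=33/2: scale R2 → (0, 0, 1, 0, 29/33)
  clear (0,2): R0 −= (-3/2)R2 → (1, 0, 0, -1, 9/11)
  clear (1,2): R1 −= (-7)R2 → (0, 1, 0, 0, 71/33)
  clear (3,2): R3 −= (15)R2 → (0, 0, 0, 2, -46/11)
pivot(3,3)=2: scale R3 → (0, 0, 0, 1, -23/11)
  clear (0,3): R0 −= (-1)R3 → (1, 0, 0, 0, -14/11)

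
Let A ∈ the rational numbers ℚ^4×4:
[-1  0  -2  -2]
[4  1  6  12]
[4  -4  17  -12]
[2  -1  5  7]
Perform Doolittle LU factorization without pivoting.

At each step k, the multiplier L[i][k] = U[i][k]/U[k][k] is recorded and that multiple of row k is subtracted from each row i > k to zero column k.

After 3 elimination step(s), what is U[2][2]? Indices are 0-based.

[col 0] pivot -1
  R1 -= -4*R0 → (0, 1, -2, 4)  (L[1][0] := -4)
  R2 -= -4*R0 → (0, -4, 9, -20)  (L[2][0] := -4)
  R3 -= -2*R0 → (0, -1, 1, 3)  (L[3][0] := -2)
[col 1] pivot 1
  R2 -= -4*R1 → (0, 0, 1, -4)  (L[2][1] := -4)
  R3 -= -1*R1 → (0, 0, -1, 7)  (L[3][1] := -1)
[col 2] pivot 1
  R3 -= -1*R2 → (0, 0, 0, 3)  (L[3][2] := -1)

U[2][2] = 1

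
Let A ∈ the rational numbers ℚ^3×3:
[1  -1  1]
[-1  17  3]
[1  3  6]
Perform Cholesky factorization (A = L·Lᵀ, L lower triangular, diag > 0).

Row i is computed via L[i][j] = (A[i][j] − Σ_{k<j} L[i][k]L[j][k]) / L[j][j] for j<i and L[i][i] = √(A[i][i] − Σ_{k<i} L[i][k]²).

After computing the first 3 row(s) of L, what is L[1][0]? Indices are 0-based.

Step 1: L[0][0] = √(1) = 1.
  L[1][0] = (-1) / L[0][0] = -1.
Step 2: L[1][1] = √(16) = 4.
  L[2][0] = (1) / L[0][0] = 1.
  L[2][1] = (4) / L[1][1] = 1.
Step 3: L[2][2] = √(4) = 2.

L[1][0] = -1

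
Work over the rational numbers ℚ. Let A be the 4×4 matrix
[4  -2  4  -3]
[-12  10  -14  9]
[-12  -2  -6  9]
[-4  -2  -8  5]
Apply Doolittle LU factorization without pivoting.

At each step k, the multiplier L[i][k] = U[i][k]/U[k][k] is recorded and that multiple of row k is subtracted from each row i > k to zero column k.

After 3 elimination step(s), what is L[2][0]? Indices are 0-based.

L[2][0] = -3

[col 0] pivot 4
  R1 -= -3*R0 → (0, 4, -2, 0)  (L[1][0] := -3)
  R2 -= -3*R0 → (0, -8, 6, 0)  (L[2][0] := -3)
  R3 -= -1*R0 → (0, -4, -4, 2)  (L[3][0] := -1)
[col 1] pivot 4
  R2 -= -2*R1 → (0, 0, 2, 0)  (L[2][1] := -2)
  R3 -= -1*R1 → (0, 0, -6, 2)  (L[3][1] := -1)
[col 2] pivot 2
  R3 -= -3*R2 → (0, 0, 0, 2)  (L[3][2] := -3)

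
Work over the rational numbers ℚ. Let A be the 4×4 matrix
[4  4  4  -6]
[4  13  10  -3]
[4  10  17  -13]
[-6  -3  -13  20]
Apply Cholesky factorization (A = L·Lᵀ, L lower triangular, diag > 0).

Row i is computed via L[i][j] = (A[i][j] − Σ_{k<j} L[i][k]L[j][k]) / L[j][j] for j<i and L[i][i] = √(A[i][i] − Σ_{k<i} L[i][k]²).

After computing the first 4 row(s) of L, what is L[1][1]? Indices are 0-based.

Step 1: L[0][0] = √(4) = 2.
  L[1][0] = (4) / L[0][0] = 2.
Step 2: L[1][1] = √(9) = 3.
  L[2][0] = (4) / L[0][0] = 2.
  L[2][1] = (6) / L[1][1] = 2.
Step 3: L[2][2] = √(9) = 3.
  L[3][0] = (-6) / L[0][0] = -3.
  L[3][1] = (3) / L[1][1] = 1.
  L[3][2] = (-9) / L[2][2] = -3.
Step 4: L[3][3] = √(1) = 1.

L[1][1] = 3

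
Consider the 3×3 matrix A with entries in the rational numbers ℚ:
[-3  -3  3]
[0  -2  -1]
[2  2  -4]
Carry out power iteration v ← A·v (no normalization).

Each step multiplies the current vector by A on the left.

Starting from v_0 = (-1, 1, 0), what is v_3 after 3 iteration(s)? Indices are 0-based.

v_0 = (-1, 1, 0).
v_1 = A·v_0 = (0, -2, 0).
v_2 = A·v_1 = (6, 4, -4).
v_3 = A·v_2 = (-42, -4, 36).

v_3 = (-42, -4, 36)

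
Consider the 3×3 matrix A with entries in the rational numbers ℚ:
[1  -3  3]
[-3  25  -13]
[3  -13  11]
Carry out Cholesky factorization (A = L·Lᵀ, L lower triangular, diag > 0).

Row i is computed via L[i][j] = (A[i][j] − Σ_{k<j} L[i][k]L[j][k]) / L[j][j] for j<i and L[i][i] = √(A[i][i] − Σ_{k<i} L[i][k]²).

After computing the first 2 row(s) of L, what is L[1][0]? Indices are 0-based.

L[1][0] = -3

Step 1: L[0][0] = √(1) = 1.
  L[1][0] = (-3) / L[0][0] = -3.
Step 2: L[1][1] = √(16) = 4.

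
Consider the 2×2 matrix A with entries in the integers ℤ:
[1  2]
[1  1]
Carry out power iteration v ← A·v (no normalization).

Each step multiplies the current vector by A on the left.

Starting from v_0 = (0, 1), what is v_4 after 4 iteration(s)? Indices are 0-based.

v_0 = (0, 1).
v_1 = A·v_0 = (2, 1).
v_2 = A·v_1 = (4, 3).
v_3 = A·v_2 = (10, 7).
v_4 = A·v_3 = (24, 17).

v_4 = (24, 17)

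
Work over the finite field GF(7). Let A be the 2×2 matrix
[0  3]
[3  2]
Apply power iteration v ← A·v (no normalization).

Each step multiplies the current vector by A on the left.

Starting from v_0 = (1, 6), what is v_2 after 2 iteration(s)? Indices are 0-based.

v_2 = (3, 0)

v_0 = (1, 6).
v_1 = A·v_0 = (4, 1).
v_2 = A·v_1 = (3, 0).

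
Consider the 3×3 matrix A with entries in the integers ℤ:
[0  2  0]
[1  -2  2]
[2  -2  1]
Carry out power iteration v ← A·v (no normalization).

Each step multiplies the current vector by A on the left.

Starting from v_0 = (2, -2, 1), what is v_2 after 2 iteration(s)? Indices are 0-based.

v_0 = (2, -2, 1).
v_1 = A·v_0 = (-4, 8, 9).
v_2 = A·v_1 = (16, -2, -15).

v_2 = (16, -2, -15)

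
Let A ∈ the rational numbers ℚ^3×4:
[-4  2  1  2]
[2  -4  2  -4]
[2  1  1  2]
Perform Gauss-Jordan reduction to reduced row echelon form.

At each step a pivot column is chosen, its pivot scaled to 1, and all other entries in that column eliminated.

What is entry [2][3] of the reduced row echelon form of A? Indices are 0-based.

step 1: normalize row 0 (÷-4) = (1, -1/2, -1/4, -1/2)
  row 1: subtract 2×row0 = (0, -3, 5/2, -3)
  row 2: subtract 2×row0 = (0, 2, 3/2, 3)
step 2: normalize row 1 (÷-3) = (0, 1, -5/6, 1)
  row 0: subtract -1/2×row1 = (1, 0, -2/3, 0)
  row 2: subtract 2×row1 = (0, 0, 19/6, 1)
step 3: normalize row 2 (÷19/6) = (0, 0, 1, 6/19)
  row 0: subtract -2/3×row2 = (1, 0, 0, 4/19)
  row 1: subtract -5/6×row2 = (0, 1, 0, 24/19)

M[2][3] = 6/19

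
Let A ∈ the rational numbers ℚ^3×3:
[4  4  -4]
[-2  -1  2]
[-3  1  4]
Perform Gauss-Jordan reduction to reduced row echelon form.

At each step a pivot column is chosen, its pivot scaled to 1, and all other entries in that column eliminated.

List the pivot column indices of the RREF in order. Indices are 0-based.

step 1: normalize row 0 (÷4) = (1, 1, -1)
  row 1: subtract -2×row0 = (0, 1, 0)
  row 2: subtract -3×row0 = (0, 4, 1)
step 2: normalize row 1 (÷1) = (0, 1, 0)
  row 0: subtract 1×row1 = (1, 0, -1)
  row 2: subtract 4×row1 = (0, 0, 1)
step 3: normalize row 2 (÷1) = (0, 0, 1)
  row 0: subtract -1×row2 = (1, 0, 0)

pivot columns: 0, 1, 2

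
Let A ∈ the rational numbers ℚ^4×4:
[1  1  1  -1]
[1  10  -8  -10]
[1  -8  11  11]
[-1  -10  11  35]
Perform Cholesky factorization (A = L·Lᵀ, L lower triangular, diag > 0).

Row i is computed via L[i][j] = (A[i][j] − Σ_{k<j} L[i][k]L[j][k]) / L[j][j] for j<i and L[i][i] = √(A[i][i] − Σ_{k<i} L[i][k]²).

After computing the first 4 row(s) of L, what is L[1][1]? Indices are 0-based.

Step 1: L[0][0] = √(1) = 1.
  L[1][0] = (1) / L[0][0] = 1.
Step 2: L[1][1] = √(9) = 3.
  L[2][0] = (1) / L[0][0] = 1.
  L[2][1] = (-9) / L[1][1] = -3.
Step 3: L[2][2] = √(1) = 1.
  L[3][0] = (-1) / L[0][0] = -1.
  L[3][1] = (-9) / L[1][1] = -3.
  L[3][2] = (3) / L[2][2] = 3.
Step 4: L[3][3] = √(16) = 4.

L[1][1] = 3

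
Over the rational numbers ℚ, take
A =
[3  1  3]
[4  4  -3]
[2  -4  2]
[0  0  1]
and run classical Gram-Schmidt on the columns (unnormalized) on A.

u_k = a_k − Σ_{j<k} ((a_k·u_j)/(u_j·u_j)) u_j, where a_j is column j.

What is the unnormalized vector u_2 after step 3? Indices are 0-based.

Step 1: u_0 = a_0 = (3, 4, 2, 0).
Step 2: u_1 = a_1 − (11/29)·u_0 = (-4/29, 72/29, -138/29, 0).
Step 3: u_2 = a_2 − (1/29)·u_0 − (-126/209)·u_1 = (588/209, -343/209, -196/209, 1).

u_2 = (588/209, -343/209, -196/209, 1)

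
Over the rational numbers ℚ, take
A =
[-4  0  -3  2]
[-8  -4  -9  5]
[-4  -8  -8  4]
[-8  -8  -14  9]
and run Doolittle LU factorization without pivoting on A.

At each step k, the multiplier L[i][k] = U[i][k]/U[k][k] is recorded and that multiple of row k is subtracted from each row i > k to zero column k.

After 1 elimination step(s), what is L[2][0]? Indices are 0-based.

k=0: U[0][0]=-4
  eliminate (1,0): mult=2, new row 1: (0, -4, -3, 1); set L[1][0]=2
  eliminate (2,0): mult=1, new row 2: (0, -8, -5, 2); set L[2][0]=1
  eliminate (3,0): mult=2, new row 3: (0, -8, -8, 5); set L[3][0]=2

L[2][0] = 1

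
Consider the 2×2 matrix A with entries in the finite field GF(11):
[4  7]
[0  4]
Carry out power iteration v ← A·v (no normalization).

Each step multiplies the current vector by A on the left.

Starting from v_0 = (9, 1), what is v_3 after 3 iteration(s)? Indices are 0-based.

v_3 = (10, 9)

v_0 = (9, 1).
v_1 = A·v_0 = (10, 4).
v_2 = A·v_1 = (2, 5).
v_3 = A·v_2 = (10, 9).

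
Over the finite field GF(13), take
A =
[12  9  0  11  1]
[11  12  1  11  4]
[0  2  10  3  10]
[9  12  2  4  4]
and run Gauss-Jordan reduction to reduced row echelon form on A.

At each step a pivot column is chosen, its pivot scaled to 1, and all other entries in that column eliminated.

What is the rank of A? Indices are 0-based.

pivot(0,0)=12: scale R0 → (1, 4, 0, 2, 12)
  clear (1,0): R1 −= (11)R0 → (0, 7, 1, 2, 2)
  clear (3,0): R3 −= (9)R0 → (0, 2, 2, 12, 0)
pivot(1,1)=7: scale R1 → (0, 1, 2, 4, 4)
  clear (0,1): R0 −= (4)R1 → (1, 0, 5, 12, 9)
  clear (2,1): R2 −= (2)R1 → (0, 0, 6, 8, 2)
  clear (3,1): R3 −= (2)R1 → (0, 0, 11, 4, 5)
pivot(2,2)=6: scale R2 → (0, 0, 1, 10, 9)
  clear (0,2): R0 −= (5)R2 → (1, 0, 0, 1, 3)
  clear (1,2): R1 −= (2)R2 → (0, 1, 0, 10, 12)
  clear (3,2): R3 −= (11)R2 → (0, 0, 0, 11, 10)
pivot(3,3)=11: scale R3 → (0, 0, 0, 1, 8)
  clear (0,3): R0 −= (1)R3 → (1, 0, 0, 0, 8)
  clear (1,3): R1 −= (10)R3 → (0, 1, 0, 0, 10)
  clear (2,3): R2 −= (10)R3 → (0, 0, 1, 0, 7)

rank = 4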